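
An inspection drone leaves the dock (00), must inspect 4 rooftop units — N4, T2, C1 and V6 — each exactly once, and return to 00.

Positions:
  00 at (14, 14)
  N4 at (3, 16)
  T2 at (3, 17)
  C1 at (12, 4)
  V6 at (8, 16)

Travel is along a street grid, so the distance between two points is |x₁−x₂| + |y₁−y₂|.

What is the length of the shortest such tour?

00 - N4 - T2 - C1 - V6 - 00: 13+1+22+16+8 = 60
00 - N4 - T2 - V6 - C1 - 00: 13+1+6+16+12 = 48
00 - N4 - C1 - T2 - V6 - 00: 13+21+22+6+8 = 70
00 - N4 - C1 - V6 - T2 - 00: 13+21+16+6+14 = 70
00 - N4 - V6 - T2 - C1 - 00: 13+5+6+22+12 = 58
00 - N4 - V6 - C1 - T2 - 00: 13+5+16+22+14 = 70
00 - T2 - N4 - C1 - V6 - 00: 14+1+21+16+8 = 60
00 - T2 - N4 - V6 - C1 - 00: 14+1+5+16+12 = 48
00 - T2 - C1 - N4 - V6 - 00: 14+22+21+5+8 = 70
00 - T2 - V6 - N4 - C1 - 00: 14+6+5+21+12 = 58
00 - C1 - N4 - T2 - V6 - 00: 12+21+1+6+8 = 48
00 - C1 - T2 - N4 - V6 - 00: 12+22+1+5+8 = 48
The minimum is 48.
One optimal route: 00 → N4 → T2 → V6 → C1 → 00 (or its reverse).

48 — the shortest possible round trip.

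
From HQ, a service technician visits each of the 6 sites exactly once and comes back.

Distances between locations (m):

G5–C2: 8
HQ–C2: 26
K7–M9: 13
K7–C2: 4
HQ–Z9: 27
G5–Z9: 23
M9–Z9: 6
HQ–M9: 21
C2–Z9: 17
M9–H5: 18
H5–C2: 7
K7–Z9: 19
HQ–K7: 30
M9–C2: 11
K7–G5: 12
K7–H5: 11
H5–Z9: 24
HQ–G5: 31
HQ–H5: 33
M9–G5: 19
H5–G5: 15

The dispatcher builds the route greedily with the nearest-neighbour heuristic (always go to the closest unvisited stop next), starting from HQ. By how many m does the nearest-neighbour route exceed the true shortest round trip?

HQ: M9=21, C2=26, Z9=27, K7=30, G5=31, H5=33 ⇒ M9
M9: Z9=6, C2=11, K7=13, H5=18, G5=19 ⇒ Z9
Z9: C2=17, K7=19, G5=23, H5=24 ⇒ C2
C2: K7=4, H5=7, G5=8 ⇒ K7
K7: H5=11, G5=12 ⇒ H5
H5: G5=15 ⇒ G5
NN route HQ → M9 → Z9 → C2 → K7 → H5 → G5 → HQ costs 105.
Optimal: HQ → M9 → Z9 → K7 → H5 → C2 → G5 → HQ costs 103 (by enumerating all 360 distinct tours).
Excess = 105 − 103 = 2.

Excess over optimum: 2 m.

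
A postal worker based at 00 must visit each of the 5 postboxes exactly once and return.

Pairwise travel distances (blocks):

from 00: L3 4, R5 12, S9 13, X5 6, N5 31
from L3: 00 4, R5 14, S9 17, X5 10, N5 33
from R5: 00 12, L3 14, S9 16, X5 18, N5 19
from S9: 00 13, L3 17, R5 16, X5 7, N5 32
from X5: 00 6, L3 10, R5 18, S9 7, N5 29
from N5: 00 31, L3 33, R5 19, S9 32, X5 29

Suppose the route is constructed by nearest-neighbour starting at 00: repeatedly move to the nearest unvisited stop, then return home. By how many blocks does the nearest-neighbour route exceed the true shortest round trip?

From 00: L3=4, X5=6, R5=12, S9=13, N5=31 → choose L3 (4).
From L3: X5=10, R5=14, S9=17, N5=33 → choose X5 (10).
From X5: S9=7, R5=18, N5=29 → choose S9 (7).
From S9: R5=16, N5=32 → choose R5 (16).
From R5: N5=19 → choose N5 (19).
NN route 00 → L3 → X5 → S9 → R5 → N5 → 00 costs 87.
Optimal: 00 → L3 → R5 → N5 → S9 → X5 → 00 costs 82 (by enumerating all 60 distinct tours).
Excess = 87 − 82 = 5.

Excess over optimum: 5 blocks.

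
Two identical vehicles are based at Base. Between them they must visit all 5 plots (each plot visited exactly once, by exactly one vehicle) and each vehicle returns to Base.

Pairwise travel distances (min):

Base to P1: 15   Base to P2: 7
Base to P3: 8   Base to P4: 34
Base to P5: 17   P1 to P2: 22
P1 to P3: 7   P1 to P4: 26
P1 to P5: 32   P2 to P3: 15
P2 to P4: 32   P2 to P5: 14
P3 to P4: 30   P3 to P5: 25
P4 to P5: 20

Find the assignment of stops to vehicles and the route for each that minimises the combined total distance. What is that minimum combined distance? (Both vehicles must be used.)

Check every non-empty split of the stops between the two vehicles; for each half take its own optimal tour:
  {P1} + {P2, P3, P4, P5}: 30 + 79 = 109
  {P2} + {P1, P3, P4, P5}: 14 + 78 = 92
  {P1, P2} + {P3, P4, P5}: 44 + 75 = 119
  {P3} + {P1, P2, P4, P5}: 16 + 82 = 98
  {P1, P3} + {P2, P4, P5}: 30 + 75 = 105
  {P2, P3} + {P1, P4, P5}: 30 + 78 = 108
  … (15 splits in total)
Best: vehicle 1 Base → P2 → Base = 14; vehicle 2 Base → P3 → P1 → P4 → P5 → Base = 78; combined 92.

Minimum combined distance: 92 min.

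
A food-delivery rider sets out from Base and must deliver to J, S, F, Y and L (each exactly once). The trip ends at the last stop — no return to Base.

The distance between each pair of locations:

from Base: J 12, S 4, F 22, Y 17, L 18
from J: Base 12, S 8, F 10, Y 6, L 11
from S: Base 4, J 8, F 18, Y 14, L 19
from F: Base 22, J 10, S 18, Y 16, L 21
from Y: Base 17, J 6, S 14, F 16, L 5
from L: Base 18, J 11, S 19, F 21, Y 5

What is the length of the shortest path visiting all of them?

There are 5! = 120 possible orderings.
Base→J→S→F→Y→L: 12+8+18+16+5 = 59
Base→J→S→F→L→Y: 12+8+18+21+5 = 64
Base→J→S→Y→F→L: 12+8+14+16+21 = 71
Base→J→S→Y→L→F: 12+8+14+5+21 = 60
Base→J→S→L→F→Y: 12+8+19+21+16 = 76
Base→J→S→L→Y→F: 12+8+19+5+16 = 60
Base→J→F→S→Y→L: 12+10+18+14+5 = 59
Base→J→F→S→L→Y: 12+10+18+19+5 = 64
Base→J→F→Y→S→L: 12+10+16+14+19 = 71
Base→J→F→Y→L→S: 12+10+16+5+19 = 62
Base→J→F→L→S→Y: 12+10+21+19+14 = 76
Base→J→F→L→Y→S: 12+10+21+5+14 = 62
Base→J→Y→S→F→L: 12+6+14+18+21 = 71
Base→J→Y→S→L→F: 12+6+14+19+21 = 72
… (106 more)
Base→S→J→F→Y→L: 4+8+10+16+5 = 43  ← best
The minimum is 43.
One shortest path: Base → S → J → F → Y → L.

43 — the minimum one-way total.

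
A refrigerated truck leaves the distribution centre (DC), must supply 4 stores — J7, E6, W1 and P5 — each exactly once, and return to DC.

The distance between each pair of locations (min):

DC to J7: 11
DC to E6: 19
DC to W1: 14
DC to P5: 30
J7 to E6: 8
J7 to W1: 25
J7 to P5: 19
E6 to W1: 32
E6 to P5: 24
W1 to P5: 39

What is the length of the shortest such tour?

96 min — the shortest possible round trip.

With 4 stops there are 4!/2 = 12 distinct round trips (a route and its reverse cost the same).
DC → J7 → E6 → W1 → P5 → DC: 11+8+32+39+30 = 120
DC → J7 → E6 → P5 → W1 → DC: 11+8+24+39+14 = 96
DC → J7 → W1 → E6 → P5 → DC: 11+25+32+24+30 = 122
DC → J7 → W1 → P5 → E6 → DC: 11+25+39+24+19 = 118
DC → J7 → P5 → E6 → W1 → DC: 11+19+24+32+14 = 100
DC → J7 → P5 → W1 → E6 → DC: 11+19+39+32+19 = 120
DC → E6 → J7 → W1 → P5 → DC: 19+8+25+39+30 = 121
DC → E6 → J7 → P5 → W1 → DC: 19+8+19+39+14 = 99
DC → E6 → W1 → J7 → P5 → DC: 19+32+25+19+30 = 125
DC → E6 → P5 → J7 → W1 → DC: 19+24+19+25+14 = 101
DC → W1 → J7 → E6 → P5 → DC: 14+25+8+24+30 = 101
DC → W1 → E6 → J7 → P5 → DC: 14+32+8+19+30 = 103
The minimum is 96.
One optimal route: DC → J7 → E6 → P5 → W1 → DC (or its reverse).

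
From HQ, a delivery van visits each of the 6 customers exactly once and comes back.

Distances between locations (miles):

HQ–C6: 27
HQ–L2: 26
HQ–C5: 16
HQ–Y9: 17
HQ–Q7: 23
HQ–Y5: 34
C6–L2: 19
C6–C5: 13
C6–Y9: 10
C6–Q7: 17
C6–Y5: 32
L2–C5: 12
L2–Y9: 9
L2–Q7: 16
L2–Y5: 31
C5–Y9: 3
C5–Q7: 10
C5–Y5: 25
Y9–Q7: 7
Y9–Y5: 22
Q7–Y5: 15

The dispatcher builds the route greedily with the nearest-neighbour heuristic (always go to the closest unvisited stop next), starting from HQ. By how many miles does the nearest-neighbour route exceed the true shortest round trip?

From HQ: C5=16, Y9=17, Q7=23, L2=26, C6=27, Y5=34 → choose C5 (16).
From C5: Y9=3, Q7=10, L2=12, C6=13, Y5=25 → choose Y9 (3).
From Y9: Q7=7, L2=9, C6=10, Y5=22 → choose Q7 (7).
From Q7: Y5=15, L2=16, C6=17 → choose Y5 (15).
From Y5: L2=31, C6=32 → choose L2 (31).
From L2: C6=19 → choose C6 (19).
NN route HQ → C5 → Y9 → Q7 → Y5 → L2 → C6 → HQ costs 118.
Optimal: HQ → C5 → C6 → L2 → Y9 → Q7 → Y5 → HQ costs 113 (by enumerating all 360 distinct tours).
Excess = 118 − 113 = 5.

5 miles longer than the optimal tour.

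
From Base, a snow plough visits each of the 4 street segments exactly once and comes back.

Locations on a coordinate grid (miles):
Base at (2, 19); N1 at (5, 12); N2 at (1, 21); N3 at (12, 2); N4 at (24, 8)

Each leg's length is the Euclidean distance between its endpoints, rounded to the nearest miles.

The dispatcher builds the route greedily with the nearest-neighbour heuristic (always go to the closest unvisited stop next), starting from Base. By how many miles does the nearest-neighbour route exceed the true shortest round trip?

From Base: N2=2, N1=8, N3=20, N4=25 → choose N2 (2).
From N2: N1=10, N3=22, N4=26 → choose N1 (10).
From N1: N3=12, N4=19 → choose N3 (12).
From N3: N4=13 → choose N4 (13).
NN route Base → N2 → N1 → N3 → N4 → Base costs 62.
Optimal: Base → N1 → N3 → N4 → N2 → Base costs 61 (by enumerating all 12 distinct tours).
Excess = 62 − 61 = 1.

1 miles longer than the optimal tour.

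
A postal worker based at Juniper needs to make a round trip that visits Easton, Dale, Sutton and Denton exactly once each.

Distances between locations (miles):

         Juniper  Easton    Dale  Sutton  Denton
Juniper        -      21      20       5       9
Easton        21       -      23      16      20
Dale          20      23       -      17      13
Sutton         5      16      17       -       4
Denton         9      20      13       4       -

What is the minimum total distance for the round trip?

Juniper→Easton→Dale→Sutton→Denton→Juniper: 21+23+17+4+9 = 74
Juniper→Easton→Dale→Denton→Sutton→Juniper: 21+23+13+4+5 = 66
Juniper→Easton→Sutton→Dale→Denton→Juniper: 21+16+17+13+9 = 76
Juniper→Easton→Sutton→Denton→Dale→Juniper: 21+16+4+13+20 = 74
Juniper→Easton→Denton→Dale→Sutton→Juniper: 21+20+13+17+5 = 76
Juniper→Easton→Denton→Sutton→Dale→Juniper: 21+20+4+17+20 = 82
Juniper→Dale→Easton→Sutton→Denton→Juniper: 20+23+16+4+9 = 72
Juniper→Dale→Easton→Denton→Sutton→Juniper: 20+23+20+4+5 = 72
Juniper→Dale→Sutton→Easton→Denton→Juniper: 20+17+16+20+9 = 82
Juniper→Dale→Denton→Easton→Sutton→Juniper: 20+13+20+16+5 = 74
Juniper→Sutton→Easton→Dale→Denton→Juniper: 5+16+23+13+9 = 66
Juniper→Sutton→Dale→Easton→Denton→Juniper: 5+17+23+20+9 = 74
The minimum is 66.
One optimal route: Juniper → Easton → Dale → Denton → Sutton → Juniper (or its reverse).

Shortest round trip = 66 miles.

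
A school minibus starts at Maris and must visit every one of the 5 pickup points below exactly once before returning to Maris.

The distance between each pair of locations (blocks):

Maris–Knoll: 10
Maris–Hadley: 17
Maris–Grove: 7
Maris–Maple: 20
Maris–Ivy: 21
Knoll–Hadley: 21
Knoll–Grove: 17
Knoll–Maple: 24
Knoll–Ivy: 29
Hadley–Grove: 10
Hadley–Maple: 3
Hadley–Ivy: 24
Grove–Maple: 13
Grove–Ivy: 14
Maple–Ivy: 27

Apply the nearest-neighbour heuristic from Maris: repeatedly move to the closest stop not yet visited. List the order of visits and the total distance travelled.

At Maris the remaining stops are Grove 7, Knoll 10, Hadley 17, Maple 20, Ivy 21; go to Grove.
At Grove the remaining stops are Hadley 10, Maple 13, Ivy 14, Knoll 17; go to Hadley.
At Hadley the remaining stops are Maple 3, Knoll 21, Ivy 24; go to Maple.
At Maple the remaining stops are Knoll 24, Ivy 27; go to Knoll.
At Knoll the remaining stops are Ivy 29; go to Ivy.
Return Ivy→Maris: 21.
Total = 7 + 10 + 3 + 24 + 29 + 21 = 94.

94 blocks along Maris → Grove → Hadley → Maple → Knoll → Ivy → Maris.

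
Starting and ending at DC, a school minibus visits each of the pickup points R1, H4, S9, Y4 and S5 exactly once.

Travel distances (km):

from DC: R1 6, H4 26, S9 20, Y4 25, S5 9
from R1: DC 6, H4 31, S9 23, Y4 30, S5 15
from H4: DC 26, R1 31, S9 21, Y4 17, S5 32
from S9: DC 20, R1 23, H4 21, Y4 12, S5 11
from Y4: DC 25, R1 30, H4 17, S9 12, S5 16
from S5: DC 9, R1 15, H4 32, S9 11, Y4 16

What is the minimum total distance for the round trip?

With 5 stops there are 5!/2 = 60 distinct round trips (a route and its reverse cost the same).
DC-R1-H4-S9-Y4-S5-DC: 6+31+21+12+16+9 = 95
DC-R1-H4-S9-S5-Y4-DC: 6+31+21+11+16+25 = 110
DC-R1-H4-Y4-S9-S5-DC: 6+31+17+12+11+9 = 86
DC-R1-H4-Y4-S5-S9-DC: 6+31+17+16+11+20 = 101
DC-R1-H4-S5-S9-Y4-DC: 6+31+32+11+12+25 = 117
DC-R1-H4-S5-Y4-S9-DC: 6+31+32+16+12+20 = 117
DC-R1-S9-H4-Y4-S5-DC: 6+23+21+17+16+9 = 92
DC-R1-S9-H4-S5-Y4-DC: 6+23+21+32+16+25 = 123
DC-R1-S9-Y4-H4-S5-DC: 6+23+12+17+32+9 = 99
DC-R1-S9-Y4-S5-H4-DC: 6+23+12+16+32+26 = 115
DC-R1-S9-S5-H4-Y4-DC: 6+23+11+32+17+25 = 114
DC-R1-S9-S5-Y4-H4-DC: 6+23+11+16+17+26 = 99
DC-R1-Y4-H4-S9-S5-DC: 6+30+17+21+11+9 = 94
DC-R1-Y4-H4-S5-S9-DC: 6+30+17+32+11+20 = 116
… (46 more)
The minimum is 86.
One optimal route: DC → R1 → H4 → Y4 → S9 → S5 → DC (or its reverse).

86 km — the shortest possible round trip.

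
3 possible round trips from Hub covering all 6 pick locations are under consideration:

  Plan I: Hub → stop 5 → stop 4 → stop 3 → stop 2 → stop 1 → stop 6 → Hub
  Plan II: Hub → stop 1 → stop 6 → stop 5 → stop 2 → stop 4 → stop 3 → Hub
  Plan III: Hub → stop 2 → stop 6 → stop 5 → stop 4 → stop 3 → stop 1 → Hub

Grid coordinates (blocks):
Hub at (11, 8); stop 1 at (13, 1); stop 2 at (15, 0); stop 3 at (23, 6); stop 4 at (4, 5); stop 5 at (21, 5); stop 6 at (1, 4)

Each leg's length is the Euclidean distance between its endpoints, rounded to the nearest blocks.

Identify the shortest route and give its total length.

Shortest is Plan I, total 81 blocks.

Plan I: 10 + 17 + 19 + 10 + 2 + 12 + 11 = 81
Plan II: 7 + 12 + 20 + 8 + 12 + 19 + 12 = 90
Plan III: 9 + 15 + 20 + 17 + 19 + 11 + 7 = 98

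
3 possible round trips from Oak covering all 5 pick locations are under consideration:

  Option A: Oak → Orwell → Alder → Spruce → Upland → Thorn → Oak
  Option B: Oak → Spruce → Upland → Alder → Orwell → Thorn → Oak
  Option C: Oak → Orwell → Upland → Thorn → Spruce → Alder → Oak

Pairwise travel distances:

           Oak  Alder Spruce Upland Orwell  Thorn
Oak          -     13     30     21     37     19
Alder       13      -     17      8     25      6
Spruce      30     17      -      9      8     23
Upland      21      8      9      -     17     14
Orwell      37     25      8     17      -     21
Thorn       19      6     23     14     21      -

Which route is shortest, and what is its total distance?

Option A: 37 + 25 + 17 + 9 + 14 + 19 = 121
Option B: 30 + 9 + 8 + 25 + 21 + 19 = 112
Option C: 37 + 17 + 14 + 23 + 17 + 13 = 121

112 — Option B is the shortest.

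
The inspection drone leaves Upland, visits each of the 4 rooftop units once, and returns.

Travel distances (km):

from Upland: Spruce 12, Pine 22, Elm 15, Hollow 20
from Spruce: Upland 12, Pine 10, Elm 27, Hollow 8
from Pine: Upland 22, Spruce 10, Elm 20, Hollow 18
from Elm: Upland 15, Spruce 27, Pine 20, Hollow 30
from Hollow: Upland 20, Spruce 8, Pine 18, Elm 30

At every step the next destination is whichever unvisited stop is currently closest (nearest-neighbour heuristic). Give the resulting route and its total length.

Nearest-neighbour total = 73 km; route Upland → Spruce → Hollow → Pine → Elm → Upland.

At Upland the remaining stops are Spruce 12, Elm 15, Hollow 20, Pine 22; go to Spruce.
At Spruce the remaining stops are Hollow 8, Pine 10, Elm 27; go to Hollow.
At Hollow the remaining stops are Pine 18, Elm 30; go to Pine.
At Pine the remaining stops are Elm 20; go to Elm.
Return Elm→Upland: 15.
Total = 12 + 8 + 18 + 20 + 15 = 73.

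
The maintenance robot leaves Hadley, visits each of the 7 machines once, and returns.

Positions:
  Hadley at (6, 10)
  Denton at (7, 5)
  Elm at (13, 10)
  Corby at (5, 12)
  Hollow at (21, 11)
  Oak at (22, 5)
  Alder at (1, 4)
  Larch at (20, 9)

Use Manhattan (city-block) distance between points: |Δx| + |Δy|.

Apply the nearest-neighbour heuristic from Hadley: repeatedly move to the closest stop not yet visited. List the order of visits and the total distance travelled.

76 along Hadley → Corby → Denton → Alder → Elm → Larch → Hollow → Oak → Hadley.

Hadley → [Corby:3 / Denton:6 / Elm:7 / Alder:11 / Larch:15 / Hollow:16 / Oak:21] → Corby (3)
Corby → [Denton:9 / Elm:10 / Alder:12 / Hollow:17 / Larch:18 / Oak:24] → Denton (9)
Denton → [Alder:7 / Elm:11 / Oak:15 / Larch:17 / Hollow:20] → Alder (7)
Alder → [Elm:18 / Oak:22 / Larch:24 / Hollow:27] → Elm (18)
Elm → [Larch:8 / Hollow:9 / Oak:14] → Larch (8)
Larch → [Hollow:3 / Oak:6] → Hollow (3)
Hollow → [Oak:7] → Oak (7)
Return Oak→Hadley: 21.
Total = 3 + 9 + 7 + 18 + 8 + 3 + 7 + 21 = 76.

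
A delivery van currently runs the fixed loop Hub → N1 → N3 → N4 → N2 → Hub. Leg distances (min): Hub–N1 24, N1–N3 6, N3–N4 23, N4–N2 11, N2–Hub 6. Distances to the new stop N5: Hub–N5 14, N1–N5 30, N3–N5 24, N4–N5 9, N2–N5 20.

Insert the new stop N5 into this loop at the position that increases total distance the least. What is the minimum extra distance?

Insertion cost between consecutive stops i–j is d(i,N5) + d(N5,j) − d(i,j):
  between Hub and N1: 14 + 30 − 24 = 20
  between N1 and N3: 30 + 24 − 6 = 48
  between N3 and N4: 24 + 9 − 23 = 10
  between N4 and N2: 9 + 20 − 11 = 18
  between N2 and Hub: 20 + 14 − 6 = 28
Cheapest insertion is between N3 and N4, adding 10.
New total = 70 + 10 = 80.

Minimum extra distance: 10 min, inserting N5 between N3 and N4.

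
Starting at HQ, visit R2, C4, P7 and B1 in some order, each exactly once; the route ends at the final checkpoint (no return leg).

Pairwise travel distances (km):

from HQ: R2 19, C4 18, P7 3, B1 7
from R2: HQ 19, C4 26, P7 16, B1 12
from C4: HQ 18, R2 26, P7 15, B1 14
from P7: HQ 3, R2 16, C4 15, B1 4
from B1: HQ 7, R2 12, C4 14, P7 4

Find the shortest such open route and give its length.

Minimum one-way distance = 44 km.

There are 4! = 24 possible orderings.
HQ→R2→C4→P7→B1: 19+26+15+4 = 64
HQ→R2→C4→B1→P7: 19+26+14+4 = 63
HQ→R2→P7→C4→B1: 19+16+15+14 = 64
HQ→R2→P7→B1→C4: 19+16+4+14 = 53
HQ→R2→B1→C4→P7: 19+12+14+15 = 60
HQ→R2→B1→P7→C4: 19+12+4+15 = 50
HQ→C4→R2→P7→B1: 18+26+16+4 = 64
HQ→C4→R2→B1→P7: 18+26+12+4 = 60
HQ→C4→P7→R2→B1: 18+15+16+12 = 61
HQ→C4→P7→B1→R2: 18+15+4+12 = 49
HQ→C4→B1→R2→P7: 18+14+12+16 = 60
HQ→C4→B1→P7→R2: 18+14+4+16 = 52
HQ→P7→R2→C4→B1: 3+16+26+14 = 59
HQ→P7→R2→B1→C4: 3+16+12+14 = 45
… (10 more)
HQ→P7→C4→B1→R2: 3+15+14+12 = 44  ← best
The minimum is 44.
One shortest path: HQ → P7 → C4 → B1 → R2.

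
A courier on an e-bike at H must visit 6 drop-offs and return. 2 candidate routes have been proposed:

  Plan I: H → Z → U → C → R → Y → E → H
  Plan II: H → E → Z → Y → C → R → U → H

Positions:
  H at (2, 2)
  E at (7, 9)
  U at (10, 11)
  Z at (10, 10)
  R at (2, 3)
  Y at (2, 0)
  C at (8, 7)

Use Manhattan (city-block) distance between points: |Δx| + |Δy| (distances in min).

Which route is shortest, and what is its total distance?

Plan I: 16 + 1 + 6 + 10 + 3 + 14 + 12 = 62
Plan II: 12 + 4 + 18 + 13 + 10 + 16 + 17 = 90

Shortest is Plan I, total 62 min.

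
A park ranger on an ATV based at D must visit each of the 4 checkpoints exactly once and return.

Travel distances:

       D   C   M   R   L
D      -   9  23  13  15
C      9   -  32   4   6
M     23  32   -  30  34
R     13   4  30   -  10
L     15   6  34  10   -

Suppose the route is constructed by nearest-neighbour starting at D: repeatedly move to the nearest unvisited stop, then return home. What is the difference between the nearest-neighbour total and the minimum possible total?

Excess over optimum: 2.

From D: C=9, R=13, L=15, M=23 → choose C (9).
From C: R=4, L=6, M=32 → choose R (4).
From R: L=10, M=30 → choose L (10).
From L: M=34 → choose M (34).
NN route D → C → R → L → M → D costs 80.
Optimal: D → C → L → R → M → D costs 78 (by enumerating all 12 distinct tours).
Excess = 80 − 78 = 2.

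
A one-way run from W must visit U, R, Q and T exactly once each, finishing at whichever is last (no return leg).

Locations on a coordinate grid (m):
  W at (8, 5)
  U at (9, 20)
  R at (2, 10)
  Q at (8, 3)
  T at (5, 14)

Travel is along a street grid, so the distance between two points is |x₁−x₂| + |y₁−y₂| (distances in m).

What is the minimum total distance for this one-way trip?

There are 4! = 24 possible orderings.
W → U → R → Q → T: 16+17+13+14 = 60
W → U → R → T → Q: 16+17+7+14 = 54
W → U → Q → R → T: 16+18+13+7 = 54
W → U → Q → T → R: 16+18+14+7 = 55
W → U → T → R → Q: 16+10+7+13 = 46
W → U → T → Q → R: 16+10+14+13 = 53
W → R → U → Q → T: 11+17+18+14 = 60
W → R → U → T → Q: 11+17+10+14 = 52
W → R → Q → U → T: 11+13+18+10 = 52
W → R → Q → T → U: 11+13+14+10 = 48
W → R → T → U → Q: 11+7+10+18 = 46
W → R → T → Q → U: 11+7+14+18 = 50
W → Q → U → R → T: 2+18+17+7 = 44
W → Q → U → T → R: 2+18+10+7 = 37
… (10 more)
W → Q → R → T → U: 2+13+7+10 = 32  ← best
The minimum is 32.
One shortest path: W → Q → R → T → U.

Shortest open route: 32 m.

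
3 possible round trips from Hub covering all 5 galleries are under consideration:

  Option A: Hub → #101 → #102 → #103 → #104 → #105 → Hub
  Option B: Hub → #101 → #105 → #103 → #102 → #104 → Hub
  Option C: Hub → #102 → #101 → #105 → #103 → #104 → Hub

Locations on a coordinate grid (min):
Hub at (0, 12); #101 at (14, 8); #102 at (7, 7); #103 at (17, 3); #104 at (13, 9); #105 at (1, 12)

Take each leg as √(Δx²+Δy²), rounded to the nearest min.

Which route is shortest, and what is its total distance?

Shortest is Option A, total 53 min.

Option A: 15 + 7 + 11 + 7 + 12 + 1 = 53
Option B: 15 + 14 + 18 + 11 + 6 + 13 = 77
Option C: 9 + 7 + 14 + 18 + 7 + 13 = 68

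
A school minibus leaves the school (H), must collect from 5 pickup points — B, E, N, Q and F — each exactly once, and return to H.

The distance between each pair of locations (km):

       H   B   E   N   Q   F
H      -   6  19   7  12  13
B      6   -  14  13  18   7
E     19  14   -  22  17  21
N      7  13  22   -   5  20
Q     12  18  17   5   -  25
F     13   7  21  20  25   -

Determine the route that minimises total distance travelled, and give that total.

Shortest round trip = 63 km.

H → B → E → N → Q → F → H: 6+14+22+5+25+13 = 85
H → B → E → N → F → Q → H: 6+14+22+20+25+12 = 99
H → B → E → Q → N → F → H: 6+14+17+5+20+13 = 75
H → B → E → Q → F → N → H: 6+14+17+25+20+7 = 89
H → B → E → F → N → Q → H: 6+14+21+20+5+12 = 78
H → B → E → F → Q → N → H: 6+14+21+25+5+7 = 78
H → B → N → E → Q → F → H: 6+13+22+17+25+13 = 96
H → B → N → E → F → Q → H: 6+13+22+21+25+12 = 99
H → B → N → Q → E → F → H: 6+13+5+17+21+13 = 75
H → B → N → Q → F → E → H: 6+13+5+25+21+19 = 89
H → B → N → F → E → Q → H: 6+13+20+21+17+12 = 89
H → B → N → F → Q → E → H: 6+13+20+25+17+19 = 100
H → B → Q → E → N → F → H: 6+18+17+22+20+13 = 96
H → B → Q → E → F → N → H: 6+18+17+21+20+7 = 89
… (46 more)
H → B → F → E → Q → N → H: 6+7+21+17+5+7 = 63  ← best
The minimum is 63.
One optimal route: H → B → F → E → Q → N → H (or its reverse).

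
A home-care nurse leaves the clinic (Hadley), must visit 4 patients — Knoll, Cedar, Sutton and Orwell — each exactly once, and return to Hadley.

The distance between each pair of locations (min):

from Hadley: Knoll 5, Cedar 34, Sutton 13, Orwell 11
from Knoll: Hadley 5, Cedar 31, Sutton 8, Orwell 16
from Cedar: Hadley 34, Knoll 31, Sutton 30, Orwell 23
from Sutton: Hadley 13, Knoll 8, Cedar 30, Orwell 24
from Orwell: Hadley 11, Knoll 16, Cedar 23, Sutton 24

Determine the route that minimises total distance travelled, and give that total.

There are 12 distinct closed tours to check (reversals are equivalent).
Hadley - Knoll - Cedar - Sutton - Orwell - Hadley: 5+31+30+24+11 = 101
Hadley - Knoll - Cedar - Orwell - Sutton - Hadley: 5+31+23+24+13 = 96
Hadley - Knoll - Sutton - Cedar - Orwell - Hadley: 5+8+30+23+11 = 77
Hadley - Knoll - Sutton - Orwell - Cedar - Hadley: 5+8+24+23+34 = 94
Hadley - Knoll - Orwell - Cedar - Sutton - Hadley: 5+16+23+30+13 = 87
Hadley - Knoll - Orwell - Sutton - Cedar - Hadley: 5+16+24+30+34 = 109
Hadley - Cedar - Knoll - Sutton - Orwell - Hadley: 34+31+8+24+11 = 108
Hadley - Cedar - Knoll - Orwell - Sutton - Hadley: 34+31+16+24+13 = 118
Hadley - Cedar - Sutton - Knoll - Orwell - Hadley: 34+30+8+16+11 = 99
Hadley - Cedar - Orwell - Knoll - Sutton - Hadley: 34+23+16+8+13 = 94
Hadley - Sutton - Knoll - Cedar - Orwell - Hadley: 13+8+31+23+11 = 86
Hadley - Sutton - Cedar - Knoll - Orwell - Hadley: 13+30+31+16+11 = 101
The minimum is 77.
One optimal route: Hadley → Knoll → Sutton → Cedar → Orwell → Hadley (or its reverse).

Minimum total distance: 77 min.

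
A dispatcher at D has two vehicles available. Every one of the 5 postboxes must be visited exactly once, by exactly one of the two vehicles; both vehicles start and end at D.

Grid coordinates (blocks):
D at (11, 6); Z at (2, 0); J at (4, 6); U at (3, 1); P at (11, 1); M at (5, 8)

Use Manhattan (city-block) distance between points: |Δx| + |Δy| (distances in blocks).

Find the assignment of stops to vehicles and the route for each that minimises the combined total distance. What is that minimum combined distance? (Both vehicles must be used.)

There are 2^4 − 1 = 15 ways to divide the 5 stops into two non-empty groups. For each, the best each vehicle can do is its own shortest tour through its group:
  {Z} + {J, U, P, M}: 30 + 30 = 60
  {J} + {Z, U, P, M}: 14 + 34 = 48
  {Z, J} + {U, P, M}: 30 + 30 = 60
  {U} + {Z, J, P, M}: 26 + 34 = 60
  {Z, U} + {J, P, M}: 30 + 28 = 58
  {J, U} + {Z, P, M}: 26 + 34 = 60
  … (15 splits in total)
  {P} + {Z, J, U, M}: 10 + 34 = 44  ← best
Best: vehicle 1 D → P → D = 10; vehicle 2 D → Z → U → J → M → D = 34; combined 44.

Minimum combined distance: 44 blocks.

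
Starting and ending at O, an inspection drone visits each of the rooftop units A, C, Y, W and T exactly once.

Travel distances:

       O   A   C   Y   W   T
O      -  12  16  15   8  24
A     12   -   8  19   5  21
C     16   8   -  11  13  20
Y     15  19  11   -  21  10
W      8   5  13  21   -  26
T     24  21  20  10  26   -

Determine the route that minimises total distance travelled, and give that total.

With 5 stops there are 5!/2 = 60 distinct round trips (a route and its reverse cost the same).
O → A → C → Y → W → T → O: 12+8+11+21+26+24 = 102
O → A → C → Y → T → W → O: 12+8+11+10+26+8 = 75
O → A → C → W → Y → T → O: 12+8+13+21+10+24 = 88
O → A → C → W → T → Y → O: 12+8+13+26+10+15 = 84
O → A → C → T → Y → W → O: 12+8+20+10+21+8 = 79
O → A → C → T → W → Y → O: 12+8+20+26+21+15 = 102
O → A → Y → C → W → T → O: 12+19+11+13+26+24 = 105
O → A → Y → C → T → W → O: 12+19+11+20+26+8 = 96
O → A → Y → W → C → T → O: 12+19+21+13+20+24 = 109
O → A → Y → W → T → C → O: 12+19+21+26+20+16 = 114
O → A → Y → T → C → W → O: 12+19+10+20+13+8 = 82
O → A → Y → T → W → C → O: 12+19+10+26+13+16 = 96
O → A → W → C → Y → T → O: 12+5+13+11+10+24 = 75
O → A → W → C → T → Y → O: 12+5+13+20+10+15 = 75
… (46 more)
O → Y → T → C → A → W → O: 15+10+20+8+5+8 = 66  ← best
The minimum is 66.
One optimal route: O → Y → T → C → A → W → O (or its reverse).

Shortest round trip = 66.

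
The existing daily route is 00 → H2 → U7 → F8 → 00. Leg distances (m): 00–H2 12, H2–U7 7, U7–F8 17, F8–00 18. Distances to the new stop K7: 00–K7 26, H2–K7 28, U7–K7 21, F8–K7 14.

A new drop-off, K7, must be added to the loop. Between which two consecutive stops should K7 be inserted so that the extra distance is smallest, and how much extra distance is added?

+18 m — insert K7 between U7 and F8.

Insertion cost between consecutive stops i–j is d(i,K7) + d(K7,j) − d(i,j):
  between 00 and H2: 26 + 28 − 12 = 42
  between H2 and U7: 28 + 21 − 7 = 42
  between U7 and F8: 21 + 14 − 17 = 18
  between F8 and 00: 14 + 26 − 18 = 22
Cheapest insertion is between U7 and F8, adding 18.
New total = 54 + 18 = 72.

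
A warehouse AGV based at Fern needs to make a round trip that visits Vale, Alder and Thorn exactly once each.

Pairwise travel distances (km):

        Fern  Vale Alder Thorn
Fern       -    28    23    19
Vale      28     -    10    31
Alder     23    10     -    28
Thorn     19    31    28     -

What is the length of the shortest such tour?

Shortest round trip = 83 km.

Fern → Vale → Alder → Thorn → Fern: 28+10+28+19 = 85
Fern → Vale → Thorn → Alder → Fern: 28+31+28+23 = 110
Fern → Alder → Vale → Thorn → Fern: 23+10+31+19 = 83
The minimum is 83.
One optimal route: Fern → Alder → Vale → Thorn → Fern (or its reverse).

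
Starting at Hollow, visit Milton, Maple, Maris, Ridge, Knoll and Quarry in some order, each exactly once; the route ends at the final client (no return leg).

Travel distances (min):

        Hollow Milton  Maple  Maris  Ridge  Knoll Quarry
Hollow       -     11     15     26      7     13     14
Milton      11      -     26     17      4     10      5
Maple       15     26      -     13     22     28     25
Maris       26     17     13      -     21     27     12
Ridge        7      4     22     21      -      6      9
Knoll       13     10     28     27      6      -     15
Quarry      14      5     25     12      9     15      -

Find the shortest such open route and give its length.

Shortest open route: 53 min.

There are 6! = 720 possible orderings.
Hollow→Milton→Maple→Maris→Ridge→Knoll→Quarry: 11+26+13+21+6+15 = 92
Hollow→Milton→Maple→Maris→Ridge→Quarry→Knoll: 11+26+13+21+9+15 = 95
Hollow→Milton→Maple→Maris→Knoll→Ridge→Quarry: 11+26+13+27+6+9 = 92
Hollow→Milton→Maple→Maris→Knoll→Quarry→Ridge: 11+26+13+27+15+9 = 101
Hollow→Milton→Maple→Maris→Quarry→Ridge→Knoll: 11+26+13+12+9+6 = 77
Hollow→Milton→Maple→Maris→Quarry→Knoll→Ridge: 11+26+13+12+15+6 = 83
Hollow→Milton→Maple→Ridge→Maris→Knoll→Quarry: 11+26+22+21+27+15 = 122
Hollow→Milton→Maple→Ridge→Maris→Quarry→Knoll: 11+26+22+21+12+15 = 107
… (712 more)
Hollow→Ridge→Knoll→Milton→Quarry→Maris→Maple: 7+6+10+5+12+13 = 53  ← best
The minimum is 53.
One shortest path: Hollow → Ridge → Knoll → Milton → Quarry → Maris → Maple.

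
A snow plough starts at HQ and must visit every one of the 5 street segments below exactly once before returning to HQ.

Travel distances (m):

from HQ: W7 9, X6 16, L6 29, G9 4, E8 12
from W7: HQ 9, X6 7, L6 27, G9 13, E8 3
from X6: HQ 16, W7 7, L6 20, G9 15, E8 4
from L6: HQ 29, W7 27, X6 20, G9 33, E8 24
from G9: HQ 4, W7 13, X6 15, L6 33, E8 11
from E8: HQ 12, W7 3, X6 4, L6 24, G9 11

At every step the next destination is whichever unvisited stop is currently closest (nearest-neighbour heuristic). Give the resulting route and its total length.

74 m along HQ → G9 → E8 → W7 → X6 → L6 → HQ.

From HQ: distances to unvisited — G9=4, W7=9, E8=12, X6=16, L6=29. Nearest is G9 (4).
From G9: distances to unvisited — E8=11, W7=13, X6=15, L6=33. Nearest is E8 (11).
From E8: distances to unvisited — W7=3, X6=4, L6=24. Nearest is W7 (3).
From W7: distances to unvisited — X6=7, L6=27. Nearest is X6 (7).
From X6: distances to unvisited — L6=20. Nearest is L6 (20).
Return L6→HQ: 29.
Total = 4 + 11 + 3 + 7 + 20 + 29 = 74.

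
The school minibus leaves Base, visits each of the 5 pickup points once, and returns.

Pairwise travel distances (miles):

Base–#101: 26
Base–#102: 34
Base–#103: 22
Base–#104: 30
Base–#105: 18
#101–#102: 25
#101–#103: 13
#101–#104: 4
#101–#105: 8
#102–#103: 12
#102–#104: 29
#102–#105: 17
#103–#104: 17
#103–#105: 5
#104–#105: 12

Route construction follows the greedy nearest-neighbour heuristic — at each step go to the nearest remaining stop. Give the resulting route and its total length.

94 miles along Base → #105 → #103 → #102 → #101 → #104 → Base.

From Base: distances to unvisited — #105=18, #103=22, #101=26, #104=30, #102=34. Nearest is #105 (18).
From #105: distances to unvisited — #103=5, #101=8, #104=12, #102=17. Nearest is #103 (5).
From #103: distances to unvisited — #102=12, #101=13, #104=17. Nearest is #102 (12).
From #102: distances to unvisited — #101=25, #104=29. Nearest is #101 (25).
From #101: distances to unvisited — #104=4. Nearest is #104 (4).
Return #104→Base: 30.
Total = 18 + 5 + 12 + 25 + 4 + 30 = 94.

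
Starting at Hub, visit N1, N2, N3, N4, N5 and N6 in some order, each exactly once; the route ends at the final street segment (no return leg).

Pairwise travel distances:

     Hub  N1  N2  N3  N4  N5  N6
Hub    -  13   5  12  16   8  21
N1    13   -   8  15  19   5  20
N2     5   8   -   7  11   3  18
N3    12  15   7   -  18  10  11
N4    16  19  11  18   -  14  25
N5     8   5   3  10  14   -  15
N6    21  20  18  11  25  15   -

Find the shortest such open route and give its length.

Shortest open route: 61.

There are 6! = 720 possible orderings.
Hub→N1→N2→N3→N4→N5→N6: 13+8+7+18+14+15 = 75
Hub→N1→N2→N3→N4→N6→N5: 13+8+7+18+25+15 = 86
Hub→N1→N2→N3→N5→N4→N6: 13+8+7+10+14+25 = 77
Hub→N1→N2→N3→N5→N6→N4: 13+8+7+10+15+25 = 78
Hub→N1→N2→N3→N6→N4→N5: 13+8+7+11+25+14 = 78
Hub→N1→N2→N3→N6→N5→N4: 13+8+7+11+15+14 = 68
Hub→N1→N2→N4→N3→N5→N6: 13+8+11+18+10+15 = 75
Hub→N1→N2→N4→N3→N6→N5: 13+8+11+18+11+15 = 76
… (712 more)
Hub→N1→N5→N2→N4→N3→N6: 13+5+3+11+18+11 = 61  ← best
The minimum is 61.
One shortest path: Hub → N1 → N5 → N2 → N4 → N3 → N6.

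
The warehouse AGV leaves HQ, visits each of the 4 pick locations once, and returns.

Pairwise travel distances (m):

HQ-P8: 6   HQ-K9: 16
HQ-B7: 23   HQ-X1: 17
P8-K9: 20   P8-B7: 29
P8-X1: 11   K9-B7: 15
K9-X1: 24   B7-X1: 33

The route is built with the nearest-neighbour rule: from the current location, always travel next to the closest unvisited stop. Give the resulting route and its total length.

79 m along HQ → P8 → X1 → K9 → B7 → HQ.

At HQ the remaining stops are P8 6, K9 16, X1 17, B7 23; go to P8.
At P8 the remaining stops are X1 11, K9 20, B7 29; go to X1.
At X1 the remaining stops are K9 24, B7 33; go to K9.
At K9 the remaining stops are B7 15; go to B7.
Return B7→HQ: 23.
Total = 6 + 11 + 24 + 15 + 23 = 79.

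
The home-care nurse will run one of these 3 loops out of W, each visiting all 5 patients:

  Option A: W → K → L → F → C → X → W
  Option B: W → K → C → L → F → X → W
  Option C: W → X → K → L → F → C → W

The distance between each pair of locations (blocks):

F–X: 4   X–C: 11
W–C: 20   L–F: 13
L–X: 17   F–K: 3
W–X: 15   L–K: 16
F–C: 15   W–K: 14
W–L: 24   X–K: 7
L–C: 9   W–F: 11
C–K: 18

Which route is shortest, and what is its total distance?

Option A: 14 + 16 + 13 + 15 + 11 + 15 = 84
Option B: 14 + 18 + 9 + 13 + 4 + 15 = 73
Option C: 15 + 7 + 16 + 13 + 15 + 20 = 86

73 blocks — Option B is the shortest.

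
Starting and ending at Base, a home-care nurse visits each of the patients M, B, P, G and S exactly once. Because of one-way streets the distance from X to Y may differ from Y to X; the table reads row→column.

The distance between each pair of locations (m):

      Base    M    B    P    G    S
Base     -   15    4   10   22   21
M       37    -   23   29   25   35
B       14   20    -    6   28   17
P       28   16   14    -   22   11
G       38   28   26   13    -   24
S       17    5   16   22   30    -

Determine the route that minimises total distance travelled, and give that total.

Base → M → B → P → G → S → Base: 15+23+6+22+24+17 = 107
Base → M → B → P → S → G → Base: 15+23+6+11+30+38 = 123
Base → M → B → G → P → S → Base: 15+23+28+13+11+17 = 107
Base → M → B → G → S → P → Base: 15+23+28+24+22+28 = 140
Base → M → B → S → P → G → Base: 15+23+17+22+22+38 = 137
Base → M → B → S → G → P → Base: 15+23+17+30+13+28 = 126
Base → M → P → B → G → S → Base: 15+29+14+28+24+17 = 127
Base → M → P → B → S → G → Base: 15+29+14+17+30+38 = 143
Base → M → P → G → B → S → Base: 15+29+22+26+17+17 = 126
Base → M → P → G → S → B → Base: 15+29+22+24+16+14 = 120
Base → M → P → S → B → G → Base: 15+29+11+16+28+38 = 137
Base → M → P → S → G → B → Base: 15+29+11+30+26+14 = 125
Base → M → G → B → P → S → Base: 15+25+26+6+11+17 = 100
Base → M → G → B → S → P → Base: 15+25+26+17+22+28 = 133
… (106 more)
Base → G → P → S → M → B → Base: 22+13+11+5+23+14 = 88  ← best
The minimum is 88.
One optimal route: Base → G → P → S → M → B → Base.

Minimum total distance: 88 m.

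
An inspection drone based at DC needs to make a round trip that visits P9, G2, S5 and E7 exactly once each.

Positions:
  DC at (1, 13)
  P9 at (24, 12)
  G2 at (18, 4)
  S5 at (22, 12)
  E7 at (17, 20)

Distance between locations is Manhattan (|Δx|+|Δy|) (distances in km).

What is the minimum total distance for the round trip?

Minimum total distance: 78 km.

There are 12 distinct closed tours to check (reversals are equivalent).
DC → P9 → G2 → S5 → E7 → DC: 24+14+12+13+23 = 86
DC → P9 → G2 → E7 → S5 → DC: 24+14+17+13+22 = 90
DC → P9 → S5 → G2 → E7 → DC: 24+2+12+17+23 = 78
DC → P9 → S5 → E7 → G2 → DC: 24+2+13+17+26 = 82
DC → P9 → E7 → G2 → S5 → DC: 24+15+17+12+22 = 90
DC → P9 → E7 → S5 → G2 → DC: 24+15+13+12+26 = 90
DC → G2 → P9 → S5 → E7 → DC: 26+14+2+13+23 = 78
DC → G2 → P9 → E7 → S5 → DC: 26+14+15+13+22 = 90
DC → G2 → S5 → P9 → E7 → DC: 26+12+2+15+23 = 78
DC → G2 → E7 → P9 → S5 → DC: 26+17+15+2+22 = 82
DC → S5 → P9 → G2 → E7 → DC: 22+2+14+17+23 = 78
DC → S5 → G2 → P9 → E7 → DC: 22+12+14+15+23 = 86
The minimum is 78.
One optimal route: DC → P9 → S5 → G2 → E7 → DC (or its reverse).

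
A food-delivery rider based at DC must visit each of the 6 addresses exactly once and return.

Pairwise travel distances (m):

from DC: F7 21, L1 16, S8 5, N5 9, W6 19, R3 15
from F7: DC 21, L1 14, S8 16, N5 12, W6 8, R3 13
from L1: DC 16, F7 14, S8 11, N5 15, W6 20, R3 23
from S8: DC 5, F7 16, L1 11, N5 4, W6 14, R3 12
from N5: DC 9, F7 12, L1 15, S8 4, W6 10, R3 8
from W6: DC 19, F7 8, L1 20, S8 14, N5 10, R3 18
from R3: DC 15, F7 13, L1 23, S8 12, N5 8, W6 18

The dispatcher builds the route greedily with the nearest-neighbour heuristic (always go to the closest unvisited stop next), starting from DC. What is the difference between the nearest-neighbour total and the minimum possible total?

DC: S8=5, N5=9, R3=15, L1=16, W6=19, F7=21 ⇒ S8
S8: N5=4, L1=11, R3=12, W6=14, F7=16 ⇒ N5
N5: R3=8, W6=10, F7=12, L1=15 ⇒ R3
R3: F7=13, W6=18, L1=23 ⇒ F7
F7: W6=8, L1=14 ⇒ W6
W6: L1=20 ⇒ L1
NN route DC → S8 → N5 → R3 → F7 → W6 → L1 → DC costs 74.
Optimal: DC → S8 → L1 → F7 → W6 → N5 → R3 → DC costs 71 (by enumerating all 360 distinct tours).
Excess = 74 − 71 = 3.

3 m longer than the optimal tour.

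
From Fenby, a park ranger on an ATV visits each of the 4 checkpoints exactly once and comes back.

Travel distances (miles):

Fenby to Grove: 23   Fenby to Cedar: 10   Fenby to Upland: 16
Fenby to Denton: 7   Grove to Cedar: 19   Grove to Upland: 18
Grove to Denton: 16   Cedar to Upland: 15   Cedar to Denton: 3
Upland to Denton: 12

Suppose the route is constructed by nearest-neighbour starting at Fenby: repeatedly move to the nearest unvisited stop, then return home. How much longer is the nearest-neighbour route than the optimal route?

Fenby: Denton=7, Cedar=10, Upland=16, Grove=23 ⇒ Denton
Denton: Cedar=3, Upland=12, Grove=16 ⇒ Cedar
Cedar: Upland=15, Grove=19 ⇒ Upland
Upland: Grove=18 ⇒ Grove
NN route Fenby → Denton → Cedar → Upland → Grove → Fenby costs 66.
Optimal: Fenby → Cedar → Denton → Grove → Upland → Fenby costs 63 (by enumerating all 12 distinct tours).
Excess = 66 − 63 = 3.

3 miles longer than the optimal tour.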